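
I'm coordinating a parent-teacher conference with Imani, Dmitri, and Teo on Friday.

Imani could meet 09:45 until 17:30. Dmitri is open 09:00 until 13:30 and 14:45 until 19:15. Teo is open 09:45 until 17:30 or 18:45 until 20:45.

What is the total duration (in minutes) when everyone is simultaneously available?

Imani ∩ Dmitri: 09:45-13:30, 14:45-17:30.
Imani ∩ Dmitri ∩ Teo: 09:45-13:30, 14:45-17:30.
Summing the common windows: 225 + 165 = 390 minutes.

390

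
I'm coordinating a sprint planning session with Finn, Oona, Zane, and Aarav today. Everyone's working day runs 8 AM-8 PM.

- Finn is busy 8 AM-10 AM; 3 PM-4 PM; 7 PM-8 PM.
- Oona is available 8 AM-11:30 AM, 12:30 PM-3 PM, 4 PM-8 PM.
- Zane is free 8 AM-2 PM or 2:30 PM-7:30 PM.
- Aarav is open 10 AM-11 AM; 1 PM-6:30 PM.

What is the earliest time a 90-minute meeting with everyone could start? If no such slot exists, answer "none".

16:00

Finn free: 10:00-15:00, 16:00-19:00 (invert busy blocks within the working day).
Oona free: 08:00-11:30, 12:30-15:00, 16:00-20:00.
Zane free: 08:00-14:00, 14:30-19:30.
Aarav free: 10:00-11:00, 13:00-18:30.
Finn ∩ Oona: 10:00-11:30, 12:30-15:00, 16:00-19:00.
Finn ∩ Oona ∩ Zane: 10:00-11:30, 12:30-14:00, 14:30-15:00, 16:00-19:00.
Finn ∩ Oona ∩ Zane ∩ Aarav: 10:00-11:00, 13:00-14:00, 14:30-15:00, 16:00-18:30.
So the common availability across everyone is 10:00-11:00, 13:00-14:00, 14:30-15:00, 16:00-18:30.
The first common window of at least 90 minutes is 16:00-18:30, so the earliest start is 16:00.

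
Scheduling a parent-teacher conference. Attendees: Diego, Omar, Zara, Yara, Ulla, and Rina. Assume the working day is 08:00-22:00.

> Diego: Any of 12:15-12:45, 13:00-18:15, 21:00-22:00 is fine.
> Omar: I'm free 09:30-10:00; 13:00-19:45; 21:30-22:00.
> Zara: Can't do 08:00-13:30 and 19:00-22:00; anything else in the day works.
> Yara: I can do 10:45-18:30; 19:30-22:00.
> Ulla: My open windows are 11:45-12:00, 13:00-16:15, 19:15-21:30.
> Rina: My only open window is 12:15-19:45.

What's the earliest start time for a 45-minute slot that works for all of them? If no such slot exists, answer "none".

Diego free: 12:15-12:45, 13:00-18:15, 21:00-22:00.
Omar free: 09:30-10:00, 13:00-19:45, 21:30-22:00.
Zara free: 13:30-19:00 (invert busy blocks within the working day).
Yara free: 10:45-18:30, 19:30-22:00.
Ulla free: 11:45-12:00, 13:00-16:15, 19:15-21:30.
Rina free: 12:15-19:45.
Diego ∩ Omar: 13:00-18:15, 21:30-22:00.
Diego ∩ Omar ∩ Zara: 13:30-18:15.
Diego ∩ Omar ∩ Zara ∩ Yara: 13:30-18:15.
Diego ∩ Omar ∩ Zara ∩ Yara ∩ Ulla: 13:30-16:15.
Diego ∩ Omar ∩ Zara ∩ Yara ∩ Ulla ∩ Rina: 13:30-16:15.
So the common availability across everyone is 13:30-16:15.
The first common window of at least 45 minutes is 13:30-16:15, so the earliest start is 13:30.

13:30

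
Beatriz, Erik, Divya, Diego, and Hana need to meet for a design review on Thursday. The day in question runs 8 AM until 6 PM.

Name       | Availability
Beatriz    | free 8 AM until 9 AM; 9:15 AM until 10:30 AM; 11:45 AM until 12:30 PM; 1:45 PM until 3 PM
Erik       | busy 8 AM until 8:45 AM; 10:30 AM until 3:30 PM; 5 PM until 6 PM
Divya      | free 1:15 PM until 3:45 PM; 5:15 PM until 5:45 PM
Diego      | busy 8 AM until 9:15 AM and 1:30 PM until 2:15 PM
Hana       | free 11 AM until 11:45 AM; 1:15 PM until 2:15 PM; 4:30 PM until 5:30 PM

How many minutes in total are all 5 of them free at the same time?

Beatriz free: 08:00-09:00, 09:15-10:30, 11:45-12:30, 13:45-15:00.
Erik free: 08:45-10:30, 15:30-17:00 (invert busy blocks within the working day).
Divya free: 13:15-15:45, 17:15-17:45.
Diego free: 09:15-13:30, 14:15-18:00 (invert busy blocks within the working day).
Hana free: 11:00-11:45, 13:15-14:15, 16:30-17:30.
Beatriz ∩ Erik: 08:45-09:00, 09:15-10:30.
Beatriz ∩ Erik ∩ Divya: ∅.
Beatriz ∩ Erik ∩ Divya ∩ Diego: ∅.
Beatriz ∩ Erik ∩ Divya ∩ Diego ∩ Hana: ∅.
There is no time when everyone is free.
There is no common window, so the total is 0 minutes.

0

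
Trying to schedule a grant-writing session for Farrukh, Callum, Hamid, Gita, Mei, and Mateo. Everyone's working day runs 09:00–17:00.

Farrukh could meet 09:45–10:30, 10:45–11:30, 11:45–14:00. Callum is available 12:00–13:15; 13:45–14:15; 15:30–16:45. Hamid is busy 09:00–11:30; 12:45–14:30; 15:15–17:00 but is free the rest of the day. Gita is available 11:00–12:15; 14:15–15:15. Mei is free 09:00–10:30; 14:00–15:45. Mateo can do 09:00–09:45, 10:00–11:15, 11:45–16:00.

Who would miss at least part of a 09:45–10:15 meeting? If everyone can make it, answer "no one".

Callum, Gita, Hamid, Mateo

Farrukh free: 09:45-10:30, 10:45-11:30, 11:45-14:00.
Callum free: 12:00-13:15, 13:45-14:15, 15:30-16:45.
Hamid free: 11:30-12:45, 14:30-15:15 (invert busy blocks within the working day).
Gita free: 11:00-12:15, 14:15-15:15.
Mei free: 09:00-10:30, 14:00-15:45.
Mateo free: 09:00-09:45, 10:00-11:15, 11:45-16:00.
Farrukh: free for 09:45-10:15. Callum: not fully free for 09:45-10:15. Hamid: not fully free for 09:45-10:15. Gita: not fully free for 09:45-10:15. Mei: free for 09:45-10:15. Mateo: not fully free for 09:45-10:15.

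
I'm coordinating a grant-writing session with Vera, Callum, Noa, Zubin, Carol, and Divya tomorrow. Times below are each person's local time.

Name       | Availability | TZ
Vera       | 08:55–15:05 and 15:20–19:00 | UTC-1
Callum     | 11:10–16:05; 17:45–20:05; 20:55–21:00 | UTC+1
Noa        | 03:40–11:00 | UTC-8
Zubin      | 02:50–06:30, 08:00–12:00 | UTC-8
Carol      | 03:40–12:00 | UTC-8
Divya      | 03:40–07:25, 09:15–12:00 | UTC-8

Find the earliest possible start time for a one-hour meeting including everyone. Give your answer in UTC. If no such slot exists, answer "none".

Vera in UTC: 09:55-16:05, 16:20-20:00 (add 1h to convert from UTC-1).
Callum in UTC: 10:10-15:05, 16:45-19:05, 19:55-20:00 (subtract 1h to convert from UTC+1).
Noa in UTC: 11:40-19:00 (add 8h to convert from UTC-8).
Zubin in UTC: 10:50-14:30, 16:00-20:00 (add 8h to convert from UTC-8).
Carol in UTC: 11:40-20:00 (add 8h to convert from UTC-8).
Divya in UTC: 11:40-15:25, 17:15-20:00 (add 8h to convert from UTC-8).
Vera ∩ Callum: 10:10-15:05, 16:45-19:05, 19:55-20:00.
Vera ∩ Callum ∩ Noa: 11:40-15:05, 16:45-19:00.
Vera ∩ Callum ∩ Noa ∩ Zubin: 11:40-14:30, 16:45-19:00.
Vera ∩ Callum ∩ Noa ∩ Zubin ∩ Carol: 11:40-14:30, 16:45-19:00.
Vera ∩ Callum ∩ Noa ∩ Zubin ∩ Carol ∩ Divya: 11:40-14:30, 17:15-19:00.
The first common window of at least 60 minutes is 11:40-14:30, so the earliest start is 11:40.

11:40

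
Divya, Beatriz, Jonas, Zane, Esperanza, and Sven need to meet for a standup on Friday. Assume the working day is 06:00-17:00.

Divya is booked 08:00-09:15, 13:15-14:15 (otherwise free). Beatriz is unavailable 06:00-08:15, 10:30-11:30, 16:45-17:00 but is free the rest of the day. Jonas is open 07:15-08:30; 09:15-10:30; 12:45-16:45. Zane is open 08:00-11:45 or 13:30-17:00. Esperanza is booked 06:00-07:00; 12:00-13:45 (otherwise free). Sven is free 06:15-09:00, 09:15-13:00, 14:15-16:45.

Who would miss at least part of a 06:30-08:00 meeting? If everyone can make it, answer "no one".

Divya free: 06:00-08:00, 09:15-13:15, 14:15-17:00 (invert busy blocks within the working day).
Beatriz free: 08:15-10:30, 11:30-16:45 (invert busy blocks within the working day).
Jonas free: 07:15-08:30, 09:15-10:30, 12:45-16:45.
Zane free: 08:00-11:45, 13:30-17:00.
Esperanza free: 07:00-12:00, 13:45-17:00 (invert busy blocks within the working day).
Sven free: 06:15-09:00, 09:15-13:00, 14:15-16:45.
Divya: free for 06:30-08:00. Beatriz: not fully free for 06:30-08:00. Jonas: not fully free for 06:30-08:00. Zane: not fully free for 06:30-08:00. Esperanza: not fully free for 06:30-08:00. Sven: free for 06:30-08:00.

Beatriz, Esperanza, Jonas, Zane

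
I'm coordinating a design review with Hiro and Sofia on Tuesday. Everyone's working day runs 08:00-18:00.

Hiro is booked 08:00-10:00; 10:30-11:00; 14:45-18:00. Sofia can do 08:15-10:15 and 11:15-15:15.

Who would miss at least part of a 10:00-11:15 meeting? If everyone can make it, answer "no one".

Hiro, Sofia

Hiro free: 10:00-10:30, 11:00-14:45 (invert busy blocks within the working day).
Sofia free: 08:15-10:15, 11:15-15:15.
Hiro: not fully free for 10:00-11:15. Sofia: not fully free for 10:00-11:15.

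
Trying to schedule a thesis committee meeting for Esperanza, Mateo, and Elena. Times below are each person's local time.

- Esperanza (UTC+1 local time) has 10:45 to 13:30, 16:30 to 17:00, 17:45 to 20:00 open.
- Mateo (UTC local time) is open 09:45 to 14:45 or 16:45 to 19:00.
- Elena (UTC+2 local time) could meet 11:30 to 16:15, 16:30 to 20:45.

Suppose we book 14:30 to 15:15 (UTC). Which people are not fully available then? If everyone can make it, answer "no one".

Esperanza in UTC: 09:45-12:30, 15:30-16:00, 16:45-19:00 (subtract 1h to convert from UTC+1).
Mateo in UTC: 09:45-14:45, 16:45-19:00.
Elena in UTC: 09:30-14:15, 14:30-18:45 (subtract 2h to convert from UTC+2).
Esperanza: not fully free for 14:30-15:15. Mateo: not fully free for 14:30-15:15. Elena: free for 14:30-15:15.

Esperanza, Mateo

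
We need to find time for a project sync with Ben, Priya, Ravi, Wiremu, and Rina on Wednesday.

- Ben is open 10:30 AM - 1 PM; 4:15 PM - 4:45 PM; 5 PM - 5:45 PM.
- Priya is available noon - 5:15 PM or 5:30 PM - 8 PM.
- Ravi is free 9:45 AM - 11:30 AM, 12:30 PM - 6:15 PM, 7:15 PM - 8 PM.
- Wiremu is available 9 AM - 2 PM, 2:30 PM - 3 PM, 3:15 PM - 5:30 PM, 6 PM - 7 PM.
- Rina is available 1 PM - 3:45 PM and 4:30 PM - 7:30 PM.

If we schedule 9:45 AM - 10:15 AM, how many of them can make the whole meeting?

2

Ravi and Wiremu can make the full 09:45-10:15 slot — that's 2.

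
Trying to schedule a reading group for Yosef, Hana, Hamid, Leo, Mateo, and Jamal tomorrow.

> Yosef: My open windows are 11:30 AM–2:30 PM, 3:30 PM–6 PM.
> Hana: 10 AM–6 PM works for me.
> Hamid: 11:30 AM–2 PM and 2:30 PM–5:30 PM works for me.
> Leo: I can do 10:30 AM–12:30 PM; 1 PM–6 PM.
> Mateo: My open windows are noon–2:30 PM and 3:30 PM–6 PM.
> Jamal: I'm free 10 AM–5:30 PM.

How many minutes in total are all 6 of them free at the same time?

Yosef ∩ Hana: 11:30-14:30, 15:30-18:00.
Yosef ∩ Hana ∩ Hamid: 11:30-14:00, 15:30-17:30.
Yosef ∩ Hana ∩ Hamid ∩ Leo: 11:30-12:30, 13:00-14:00, 15:30-17:30.
Yosef ∩ Hana ∩ Hamid ∩ Leo ∩ Mateo: 12:00-12:30, 13:00-14:00, 15:30-17:30.
Yosef ∩ Hana ∩ Hamid ∩ Leo ∩ Mateo ∩ Jamal: 12:00-12:30, 13:00-14:00, 15:30-17:30.
Summing the common windows: 30 + 60 + 120 = 210 minutes.

210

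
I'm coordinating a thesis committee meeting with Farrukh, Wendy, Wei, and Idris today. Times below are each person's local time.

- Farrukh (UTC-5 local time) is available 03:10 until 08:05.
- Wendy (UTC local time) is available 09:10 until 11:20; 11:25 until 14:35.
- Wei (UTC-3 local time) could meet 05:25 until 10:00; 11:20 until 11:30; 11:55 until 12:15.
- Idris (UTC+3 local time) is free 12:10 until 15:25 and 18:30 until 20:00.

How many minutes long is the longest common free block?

130

Farrukh in UTC: 08:10-13:05 (add 5h to convert from UTC-5).
Wendy in UTC: 09:10-11:20, 11:25-14:35.
Wei in UTC: 08:25-13:00, 14:20-14:30, 14:55-15:15 (add 3h to convert from UTC-3).
Idris in UTC: 09:10-12:25, 15:30-17:00 (subtract 3h to convert from UTC+3).
Farrukh ∩ Wendy: 09:10-11:20, 11:25-13:05.
Farrukh ∩ Wendy ∩ Wei: 09:10-11:20, 11:25-13:00.
Farrukh ∩ Wendy ∩ Wei ∩ Idris: 09:10-11:20, 11:25-12:25.
The longest is 09:10-11:20 at 130 minutes.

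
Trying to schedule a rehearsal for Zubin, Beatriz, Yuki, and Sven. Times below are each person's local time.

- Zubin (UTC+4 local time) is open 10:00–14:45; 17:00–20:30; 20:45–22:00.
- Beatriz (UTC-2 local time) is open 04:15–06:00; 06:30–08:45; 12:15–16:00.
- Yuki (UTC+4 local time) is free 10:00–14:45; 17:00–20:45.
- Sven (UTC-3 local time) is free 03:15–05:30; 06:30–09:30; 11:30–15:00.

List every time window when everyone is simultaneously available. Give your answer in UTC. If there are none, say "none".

Zubin in UTC: 06:00-10:45, 13:00-16:30, 16:45-18:00 (subtract 4h to convert from UTC+4).
Beatriz in UTC: 06:15-08:00, 08:30-10:45, 14:15-18:00 (add 2h to convert from UTC-2).
Yuki in UTC: 06:00-10:45, 13:00-16:45 (subtract 4h to convert from UTC+4).
Sven in UTC: 06:15-08:30, 09:30-12:30, 14:30-18:00 (add 3h to convert from UTC-3).
Zubin ∩ Beatriz: 06:15-08:00, 08:30-10:45, 14:15-16:30, 16:45-18:00.
Zubin ∩ Beatriz ∩ Yuki: 06:15-08:00, 08:30-10:45, 14:15-16:30.
Zubin ∩ Beatriz ∩ Yuki ∩ Sven: 06:15-08:00, 09:30-10:45, 14:30-16:30.
Those are the intersection windows.

06:15-08:00, 09:30-10:45, 14:30-16:30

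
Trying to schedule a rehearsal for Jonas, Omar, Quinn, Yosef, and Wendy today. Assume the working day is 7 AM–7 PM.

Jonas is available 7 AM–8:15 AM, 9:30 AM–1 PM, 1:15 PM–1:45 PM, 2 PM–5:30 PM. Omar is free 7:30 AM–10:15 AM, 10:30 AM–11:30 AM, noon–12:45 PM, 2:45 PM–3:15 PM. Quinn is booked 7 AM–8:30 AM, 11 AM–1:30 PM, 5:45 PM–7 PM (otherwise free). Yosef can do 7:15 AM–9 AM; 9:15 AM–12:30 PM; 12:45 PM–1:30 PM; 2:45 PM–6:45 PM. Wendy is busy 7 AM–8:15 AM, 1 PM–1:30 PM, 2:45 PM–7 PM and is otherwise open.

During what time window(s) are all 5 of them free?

Jonas free: 07:00-08:15, 09:30-13:00, 13:15-13:45, 14:00-17:30.
Omar free: 07:30-10:15, 10:30-11:30, 12:00-12:45, 14:45-15:15.
Quinn free: 08:30-11:00, 13:30-17:45 (invert busy blocks within the working day).
Yosef free: 07:15-09:00, 09:15-12:30, 12:45-13:30, 14:45-18:45.
Wendy free: 08:15-13:00, 13:30-14:45 (invert busy blocks within the working day).
Jonas ∩ Omar: 07:30-08:15, 09:30-10:15, 10:30-11:30, 12:00-12:45, 14:45-15:15.
Jonas ∩ Omar ∩ Quinn: 09:30-10:15, 10:30-11:00, 14:45-15:15.
Jonas ∩ Omar ∩ Quinn ∩ Yosef: 09:30-10:15, 10:30-11:00, 14:45-15:15.
Jonas ∩ Omar ∩ Quinn ∩ Yosef ∩ Wendy: 09:30-10:15, 10:30-11:00.

09:30-10:15, 10:30-11:00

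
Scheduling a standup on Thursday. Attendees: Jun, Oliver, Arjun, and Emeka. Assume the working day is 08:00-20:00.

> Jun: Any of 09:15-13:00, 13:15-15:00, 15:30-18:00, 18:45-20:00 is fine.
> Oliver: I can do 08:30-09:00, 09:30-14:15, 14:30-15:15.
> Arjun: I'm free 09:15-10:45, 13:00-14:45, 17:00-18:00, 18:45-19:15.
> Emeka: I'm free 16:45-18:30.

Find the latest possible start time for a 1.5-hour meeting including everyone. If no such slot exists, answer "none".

Jun ∩ Oliver: 09:30-13:00, 13:15-14:15, 14:30-15:00.
Jun ∩ Oliver ∩ Arjun: 09:30-10:45, 13:15-14:15, 14:30-14:45.
Jun ∩ Oliver ∩ Arjun ∩ Emeka: ∅.
There is no time when everyone is free.
No common window is at least 90 minutes long.

none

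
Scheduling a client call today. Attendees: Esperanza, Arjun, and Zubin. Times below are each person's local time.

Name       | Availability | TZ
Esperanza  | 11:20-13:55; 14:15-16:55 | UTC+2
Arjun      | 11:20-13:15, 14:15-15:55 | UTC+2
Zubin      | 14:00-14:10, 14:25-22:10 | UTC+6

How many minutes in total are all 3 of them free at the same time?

Esperanza in UTC: 09:20-11:55, 12:15-14:55 (subtract 2h to convert from UTC+2).
Arjun in UTC: 09:20-11:15, 12:15-13:55 (subtract 2h to convert from UTC+2).
Zubin in UTC: 08:00-08:10, 08:25-16:10 (subtract 6h to convert from UTC+6).
Esperanza ∩ Arjun: 09:20-11:15, 12:15-13:55.
Esperanza ∩ Arjun ∩ Zubin: 09:20-11:15, 12:15-13:55.
Those are the intersection windows.
Summing the common windows: 115 + 100 = 215 minutes.

215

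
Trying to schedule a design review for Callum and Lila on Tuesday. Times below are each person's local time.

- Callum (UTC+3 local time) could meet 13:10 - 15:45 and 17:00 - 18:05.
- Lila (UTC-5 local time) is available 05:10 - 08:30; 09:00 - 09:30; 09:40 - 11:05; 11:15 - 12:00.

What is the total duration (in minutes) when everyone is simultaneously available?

Callum in UTC: 10:10-12:45, 14:00-15:05 (subtract 3h to convert from UTC+3).
Lila in UTC: 10:10-13:30, 14:00-14:30, 14:40-16:05, 16:15-17:00 (add 5h to convert from UTC-5).
Callum ∩ Lila: 10:10-12:45, 14:00-14:30, 14:40-15:05.
Summing the common windows: 155 + 30 + 25 = 210 minutes.

210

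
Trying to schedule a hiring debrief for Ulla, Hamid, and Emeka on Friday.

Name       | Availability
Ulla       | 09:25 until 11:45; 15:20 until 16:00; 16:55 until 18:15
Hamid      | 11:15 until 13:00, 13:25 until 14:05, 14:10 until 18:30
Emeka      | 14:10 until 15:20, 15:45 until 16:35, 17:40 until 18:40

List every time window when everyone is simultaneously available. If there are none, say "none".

Ulla ∩ Hamid: 11:15-11:45, 15:20-16:00, 16:55-18:15.
Ulla ∩ Hamid ∩ Emeka: 15:45-16:00, 17:40-18:15.

15:45-16:00, 17:40-18:15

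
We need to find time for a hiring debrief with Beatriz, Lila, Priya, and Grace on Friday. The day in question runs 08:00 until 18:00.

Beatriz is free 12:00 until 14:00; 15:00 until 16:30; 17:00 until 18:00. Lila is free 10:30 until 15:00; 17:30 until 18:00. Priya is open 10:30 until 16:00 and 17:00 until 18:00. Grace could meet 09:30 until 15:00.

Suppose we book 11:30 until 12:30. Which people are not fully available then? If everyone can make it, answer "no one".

Beatriz: not fully free for 11:30-12:30. Lila: free for 11:30-12:30. Priya: free for 11:30-12:30. Grace: free for 11:30-12:30.

Beatriz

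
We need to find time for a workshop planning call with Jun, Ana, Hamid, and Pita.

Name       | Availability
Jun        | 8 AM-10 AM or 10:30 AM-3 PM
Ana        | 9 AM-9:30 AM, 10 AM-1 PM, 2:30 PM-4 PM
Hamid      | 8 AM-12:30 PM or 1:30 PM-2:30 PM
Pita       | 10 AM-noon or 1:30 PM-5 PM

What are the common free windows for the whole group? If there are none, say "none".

10:30-12:00

Jun ∩ Ana: 09:00-09:30, 10:30-13:00, 14:30-15:00.
Jun ∩ Ana ∩ Hamid: 09:00-09:30, 10:30-12:30.
Jun ∩ Ana ∩ Hamid ∩ Pita: 10:30-12:00.
Those are the intersection windows.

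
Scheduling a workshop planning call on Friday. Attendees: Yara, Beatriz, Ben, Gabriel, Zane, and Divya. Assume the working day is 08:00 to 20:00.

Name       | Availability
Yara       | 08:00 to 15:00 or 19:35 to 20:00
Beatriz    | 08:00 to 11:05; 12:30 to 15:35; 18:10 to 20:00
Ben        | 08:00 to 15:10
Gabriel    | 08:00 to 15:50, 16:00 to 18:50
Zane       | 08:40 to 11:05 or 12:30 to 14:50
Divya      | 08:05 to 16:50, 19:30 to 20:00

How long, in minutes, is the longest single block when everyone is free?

145

Yara ∩ Beatriz: 08:00-11:05, 12:30-15:00, 19:35-20:00.
Yara ∩ Beatriz ∩ Ben: 08:00-11:05, 12:30-15:00.
Yara ∩ Beatriz ∩ Ben ∩ Gabriel: 08:00-11:05, 12:30-15:00.
Yara ∩ Beatriz ∩ Ben ∩ Gabriel ∩ Zane: 08:40-11:05, 12:30-14:50.
Yara ∩ Beatriz ∩ Ben ∩ Gabriel ∩ Zane ∩ Divya: 08:40-11:05, 12:30-14:50.
The longest is 08:40-11:05 at 145 minutes.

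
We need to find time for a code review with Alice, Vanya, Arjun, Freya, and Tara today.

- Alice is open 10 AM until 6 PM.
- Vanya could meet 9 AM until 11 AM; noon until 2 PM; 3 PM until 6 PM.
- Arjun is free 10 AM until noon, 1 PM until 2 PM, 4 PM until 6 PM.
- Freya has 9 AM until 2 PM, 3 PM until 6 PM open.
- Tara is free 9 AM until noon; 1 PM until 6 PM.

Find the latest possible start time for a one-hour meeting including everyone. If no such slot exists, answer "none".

Alice ∩ Vanya: 10:00-11:00, 12:00-14:00, 15:00-18:00.
Alice ∩ Vanya ∩ Arjun: 10:00-11:00, 13:00-14:00, 16:00-18:00.
Alice ∩ Vanya ∩ Arjun ∩ Freya: 10:00-11:00, 13:00-14:00, 16:00-18:00.
Alice ∩ Vanya ∩ Arjun ∩ Freya ∩ Tara: 10:00-11:00, 13:00-14:00, 16:00-18:00.
Those are the intersection windows.
The last common window of at least 60 minutes is 16:00-18:00; a 60-minute meeting can start as late as 17:00 and still end by 18:00.

17:00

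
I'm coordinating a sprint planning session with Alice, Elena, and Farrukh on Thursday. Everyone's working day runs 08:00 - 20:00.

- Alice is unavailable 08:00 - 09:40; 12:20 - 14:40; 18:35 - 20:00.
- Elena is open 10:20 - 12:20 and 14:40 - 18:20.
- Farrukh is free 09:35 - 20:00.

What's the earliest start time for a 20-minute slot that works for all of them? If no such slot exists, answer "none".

Alice free: 09:40-12:20, 14:40-18:35 (invert busy blocks within the working day).
Elena free: 10:20-12:20, 14:40-18:20.
Farrukh free: 09:35-20:00.
Alice ∩ Elena: 10:20-12:20, 14:40-18:20.
Alice ∩ Elena ∩ Farrukh: 10:20-12:20, 14:40-18:20.
The first common window of at least 20 minutes is 10:20-12:20, so the earliest start is 10:20.

10:20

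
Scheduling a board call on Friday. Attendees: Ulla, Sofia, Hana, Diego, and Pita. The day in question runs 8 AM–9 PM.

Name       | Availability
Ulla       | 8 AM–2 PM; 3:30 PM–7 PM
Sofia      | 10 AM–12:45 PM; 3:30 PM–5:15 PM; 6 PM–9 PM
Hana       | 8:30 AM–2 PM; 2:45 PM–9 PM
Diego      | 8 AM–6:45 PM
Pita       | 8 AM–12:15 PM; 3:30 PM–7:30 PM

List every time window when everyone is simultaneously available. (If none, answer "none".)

10:00-12:15, 15:30-17:15, 18:00-18:45

Ulla ∩ Sofia: 10:00-12:45, 15:30-17:15, 18:00-19:00.
Ulla ∩ Sofia ∩ Hana: 10:00-12:45, 15:30-17:15, 18:00-19:00.
Ulla ∩ Sofia ∩ Hana ∩ Diego: 10:00-12:45, 15:30-17:15, 18:00-18:45.
Ulla ∩ Sofia ∩ Hana ∩ Diego ∩ Pita: 10:00-12:15, 15:30-17:15, 18:00-18:45.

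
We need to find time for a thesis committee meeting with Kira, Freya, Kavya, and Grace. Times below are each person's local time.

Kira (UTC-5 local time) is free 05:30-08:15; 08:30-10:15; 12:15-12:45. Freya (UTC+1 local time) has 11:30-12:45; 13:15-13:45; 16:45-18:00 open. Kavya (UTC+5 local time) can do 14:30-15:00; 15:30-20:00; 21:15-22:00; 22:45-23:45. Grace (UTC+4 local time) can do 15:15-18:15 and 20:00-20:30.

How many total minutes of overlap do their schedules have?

Kira in UTC: 10:30-13:15, 13:30-15:15, 17:15-17:45 (add 5h to convert from UTC-5).
Freya in UTC: 10:30-11:45, 12:15-12:45, 15:45-17:00 (subtract 1h to convert from UTC+1).
Kavya in UTC: 09:30-10:00, 10:30-15:00, 16:15-17:00, 17:45-18:45 (subtract 5h to convert from UTC+5).
Grace in UTC: 11:15-14:15, 16:00-16:30 (subtract 4h to convert from UTC+4).
Kira ∩ Freya: 10:30-11:45, 12:15-12:45.
Kira ∩ Freya ∩ Kavya: 10:30-11:45, 12:15-12:45.
Kira ∩ Freya ∩ Kavya ∩ Grace: 11:15-11:45, 12:15-12:45.
Summing the common windows: 30 + 30 = 60 minutes.

60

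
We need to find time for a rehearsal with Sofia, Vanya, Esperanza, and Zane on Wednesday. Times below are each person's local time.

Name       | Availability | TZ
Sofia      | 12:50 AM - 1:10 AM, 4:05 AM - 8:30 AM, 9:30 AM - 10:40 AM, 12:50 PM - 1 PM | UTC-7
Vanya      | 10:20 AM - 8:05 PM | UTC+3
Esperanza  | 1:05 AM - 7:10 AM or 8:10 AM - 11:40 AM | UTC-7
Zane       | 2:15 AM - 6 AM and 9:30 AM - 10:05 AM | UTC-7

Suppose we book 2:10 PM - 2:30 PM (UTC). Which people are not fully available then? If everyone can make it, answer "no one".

Esperanza, Zane

Sofia in UTC: 07:50-08:10, 11:05-15:30, 16:30-17:40, 19:50-20:00 (add 7h to convert from UTC-7).
Vanya in UTC: 07:20-17:05 (subtract 3h to convert from UTC+3).
Esperanza in UTC: 08:05-14:10, 15:10-18:40 (add 7h to convert from UTC-7).
Zane in UTC: 09:15-13:00, 16:30-17:05 (add 7h to convert from UTC-7).
Sofia: free for 14:10-14:30. Vanya: free for 14:10-14:30. Esperanza: not fully free for 14:10-14:30. Zane: not fully free for 14:10-14:30.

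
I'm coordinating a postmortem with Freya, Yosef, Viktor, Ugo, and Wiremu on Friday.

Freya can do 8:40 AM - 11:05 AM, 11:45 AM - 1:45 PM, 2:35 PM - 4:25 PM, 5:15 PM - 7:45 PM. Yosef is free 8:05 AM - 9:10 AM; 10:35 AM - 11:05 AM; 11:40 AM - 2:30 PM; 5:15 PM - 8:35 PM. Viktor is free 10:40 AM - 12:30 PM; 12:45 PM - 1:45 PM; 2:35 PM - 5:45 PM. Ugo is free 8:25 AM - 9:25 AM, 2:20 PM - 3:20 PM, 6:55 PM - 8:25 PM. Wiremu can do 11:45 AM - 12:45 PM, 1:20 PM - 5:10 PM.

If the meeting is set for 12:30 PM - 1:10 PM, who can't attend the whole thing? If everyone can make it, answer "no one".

Ugo, Viktor, Wiremu

Freya: free for 12:30-13:10. Yosef: free for 12:30-13:10. Viktor: not fully free for 12:30-13:10. Ugo: not fully free for 12:30-13:10. Wiremu: not fully free for 12:30-13:10.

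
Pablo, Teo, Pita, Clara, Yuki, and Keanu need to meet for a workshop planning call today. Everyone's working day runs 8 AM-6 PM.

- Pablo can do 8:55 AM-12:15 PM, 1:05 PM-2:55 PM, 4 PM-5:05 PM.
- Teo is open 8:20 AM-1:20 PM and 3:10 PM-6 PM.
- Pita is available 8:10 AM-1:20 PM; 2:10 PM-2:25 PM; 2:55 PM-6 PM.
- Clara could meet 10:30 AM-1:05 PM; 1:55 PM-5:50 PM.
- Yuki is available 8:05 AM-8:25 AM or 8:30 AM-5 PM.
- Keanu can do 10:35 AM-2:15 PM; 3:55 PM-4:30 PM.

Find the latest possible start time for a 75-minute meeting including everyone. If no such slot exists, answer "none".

Pablo ∩ Teo: 08:55-12:15, 13:05-13:20, 16:00-17:05.
Pablo ∩ Teo ∩ Pita: 08:55-12:15, 13:05-13:20, 16:00-17:05.
Pablo ∩ Teo ∩ Pita ∩ Clara: 10:30-12:15, 16:00-17:05.
Pablo ∩ Teo ∩ Pita ∩ Clara ∩ Yuki: 10:30-12:15, 16:00-17:00.
Pablo ∩ Teo ∩ Pita ∩ Clara ∩ Yuki ∩ Keanu: 10:35-12:15, 16:00-16:30.
The last common window of at least 75 minutes is 10:35-12:15; a 75-minute meeting can start as late as 11:00 and still end by 12:15.

11:00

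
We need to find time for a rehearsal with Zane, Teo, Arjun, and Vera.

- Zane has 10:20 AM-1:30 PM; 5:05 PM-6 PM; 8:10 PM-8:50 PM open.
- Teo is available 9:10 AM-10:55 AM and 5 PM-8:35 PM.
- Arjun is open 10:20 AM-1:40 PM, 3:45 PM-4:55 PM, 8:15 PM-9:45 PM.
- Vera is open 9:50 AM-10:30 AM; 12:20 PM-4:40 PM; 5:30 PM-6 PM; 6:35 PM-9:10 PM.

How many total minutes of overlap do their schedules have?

Zane ∩ Teo: 10:20-10:55, 17:05-18:00, 20:10-20:35.
Zane ∩ Teo ∩ Arjun: 10:20-10:55, 20:15-20:35.
Zane ∩ Teo ∩ Arjun ∩ Vera: 10:20-10:30, 20:15-20:35.
Summing the common windows: 10 + 20 = 30 minutes.

30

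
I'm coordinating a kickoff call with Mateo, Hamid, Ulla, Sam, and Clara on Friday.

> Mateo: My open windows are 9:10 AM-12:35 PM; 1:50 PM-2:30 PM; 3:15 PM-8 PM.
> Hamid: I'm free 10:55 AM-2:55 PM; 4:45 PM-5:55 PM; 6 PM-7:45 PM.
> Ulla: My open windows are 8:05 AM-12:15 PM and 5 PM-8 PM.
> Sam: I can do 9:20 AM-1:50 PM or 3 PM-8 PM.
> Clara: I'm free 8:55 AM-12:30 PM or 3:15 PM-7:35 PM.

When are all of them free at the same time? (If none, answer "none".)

Mateo ∩ Hamid: 10:55-12:35, 13:50-14:30, 16:45-17:55, 18:00-19:45.
Mateo ∩ Hamid ∩ Ulla: 10:55-12:15, 17:00-17:55, 18:00-19:45.
Mateo ∩ Hamid ∩ Ulla ∩ Sam: 10:55-12:15, 17:00-17:55, 18:00-19:45.
Mateo ∩ Hamid ∩ Ulla ∩ Sam ∩ Clara: 10:55-12:15, 17:00-17:55, 18:00-19:35.

10:55-12:15, 17:00-17:55, 18:00-19:35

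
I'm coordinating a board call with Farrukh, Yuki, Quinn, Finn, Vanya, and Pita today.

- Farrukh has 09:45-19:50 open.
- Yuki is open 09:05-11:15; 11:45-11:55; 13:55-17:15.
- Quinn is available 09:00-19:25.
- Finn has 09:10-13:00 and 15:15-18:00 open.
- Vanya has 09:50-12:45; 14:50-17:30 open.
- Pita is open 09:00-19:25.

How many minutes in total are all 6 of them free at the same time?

Farrukh ∩ Yuki: 09:45-11:15, 11:45-11:55, 13:55-17:15.
Farrukh ∩ Yuki ∩ Quinn: 09:45-11:15, 11:45-11:55, 13:55-17:15.
Farrukh ∩ Yuki ∩ Quinn ∩ Finn: 09:45-11:15, 11:45-11:55, 15:15-17:15.
Farrukh ∩ Yuki ∩ Quinn ∩ Finn ∩ Vanya: 09:50-11:15, 11:45-11:55, 15:15-17:15.
Farrukh ∩ Yuki ∩ Quinn ∩ Finn ∩ Vanya ∩ Pita: 09:50-11:15, 11:45-11:55, 15:15-17:15.
Summing the common windows: 85 + 10 + 120 = 215 minutes.

215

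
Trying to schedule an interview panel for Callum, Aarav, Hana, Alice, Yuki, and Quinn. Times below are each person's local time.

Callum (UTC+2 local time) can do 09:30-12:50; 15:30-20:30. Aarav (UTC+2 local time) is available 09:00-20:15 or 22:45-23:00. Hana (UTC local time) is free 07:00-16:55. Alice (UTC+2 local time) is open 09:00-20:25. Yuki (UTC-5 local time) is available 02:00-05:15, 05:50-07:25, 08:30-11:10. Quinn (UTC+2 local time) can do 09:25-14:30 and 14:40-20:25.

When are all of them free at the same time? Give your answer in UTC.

Callum in UTC: 07:30-10:50, 13:30-18:30 (subtract 2h to convert from UTC+2).
Aarav in UTC: 07:00-18:15, 20:45-21:00 (subtract 2h to convert from UTC+2).
Hana in UTC: 07:00-16:55.
Alice in UTC: 07:00-18:25 (subtract 2h to convert from UTC+2).
Yuki in UTC: 07:00-10:15, 10:50-12:25, 13:30-16:10 (add 5h to convert from UTC-5).
Quinn in UTC: 07:25-12:30, 12:40-18:25 (subtract 2h to convert from UTC+2).
Callum ∩ Aarav: 07:30-10:50, 13:30-18:15.
Callum ∩ Aarav ∩ Hana: 07:30-10:50, 13:30-16:55.
Callum ∩ Aarav ∩ Hana ∩ Alice: 07:30-10:50, 13:30-16:55.
Callum ∩ Aarav ∩ Hana ∩ Alice ∩ Yuki: 07:30-10:15, 13:30-16:10.
Callum ∩ Aarav ∩ Hana ∩ Alice ∩ Yuki ∩ Quinn: 07:30-10:15, 13:30-16:10.

07:30-10:15, 13:30-16:10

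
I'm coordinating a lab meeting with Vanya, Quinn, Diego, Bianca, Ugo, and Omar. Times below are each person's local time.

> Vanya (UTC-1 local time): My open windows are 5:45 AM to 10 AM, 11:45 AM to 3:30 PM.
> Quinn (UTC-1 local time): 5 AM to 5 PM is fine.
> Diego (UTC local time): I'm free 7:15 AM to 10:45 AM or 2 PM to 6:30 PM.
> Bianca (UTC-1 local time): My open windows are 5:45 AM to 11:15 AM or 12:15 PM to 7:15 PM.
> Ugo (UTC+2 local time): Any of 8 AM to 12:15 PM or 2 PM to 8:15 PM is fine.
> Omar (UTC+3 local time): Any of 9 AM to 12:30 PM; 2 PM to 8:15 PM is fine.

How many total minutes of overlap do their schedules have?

Vanya in UTC: 06:45-11:00, 12:45-16:30 (add 1h to convert from UTC-1).
Quinn in UTC: 06:00-18:00 (add 1h to convert from UTC-1).
Diego in UTC: 07:15-10:45, 14:00-18:30.
Bianca in UTC: 06:45-12:15, 13:15-20:15 (add 1h to convert from UTC-1).
Ugo in UTC: 06:00-10:15, 12:00-18:15 (subtract 2h to convert from UTC+2).
Omar in UTC: 06:00-09:30, 11:00-17:15 (subtract 3h to convert from UTC+3).
Vanya ∩ Quinn: 06:45-11:00, 12:45-16:30.
Vanya ∩ Quinn ∩ Diego: 07:15-10:45, 14:00-16:30.
Vanya ∩ Quinn ∩ Diego ∩ Bianca: 07:15-10:45, 14:00-16:30.
Vanya ∩ Quinn ∩ Diego ∩ Bianca ∩ Ugo: 07:15-10:15, 14:00-16:30.
Vanya ∩ Quinn ∩ Diego ∩ Bianca ∩ Ugo ∩ Omar: 07:15-09:30, 14:00-16:30.
So the common availability across everyone is 07:15-09:30, 14:00-16:30.
Summing the common windows: 135 + 150 = 285 minutes.

285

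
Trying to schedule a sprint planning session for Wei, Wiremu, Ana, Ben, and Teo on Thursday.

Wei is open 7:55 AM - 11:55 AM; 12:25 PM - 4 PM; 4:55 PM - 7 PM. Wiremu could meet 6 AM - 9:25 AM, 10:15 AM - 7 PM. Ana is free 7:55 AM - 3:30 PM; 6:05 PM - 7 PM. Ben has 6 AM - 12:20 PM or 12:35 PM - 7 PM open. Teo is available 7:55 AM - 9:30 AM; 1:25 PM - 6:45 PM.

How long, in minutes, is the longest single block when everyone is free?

125

Wei ∩ Wiremu: 07:55-09:25, 10:15-11:55, 12:25-16:00, 16:55-19:00.
Wei ∩ Wiremu ∩ Ana: 07:55-09:25, 10:15-11:55, 12:25-15:30, 18:05-19:00.
Wei ∩ Wiremu ∩ Ana ∩ Ben: 07:55-09:25, 10:15-11:55, 12:35-15:30, 18:05-19:00.
Wei ∩ Wiremu ∩ Ana ∩ Ben ∩ Teo: 07:55-09:25, 13:25-15:30, 18:05-18:45.
The longest is 13:25-15:30 at 125 minutes.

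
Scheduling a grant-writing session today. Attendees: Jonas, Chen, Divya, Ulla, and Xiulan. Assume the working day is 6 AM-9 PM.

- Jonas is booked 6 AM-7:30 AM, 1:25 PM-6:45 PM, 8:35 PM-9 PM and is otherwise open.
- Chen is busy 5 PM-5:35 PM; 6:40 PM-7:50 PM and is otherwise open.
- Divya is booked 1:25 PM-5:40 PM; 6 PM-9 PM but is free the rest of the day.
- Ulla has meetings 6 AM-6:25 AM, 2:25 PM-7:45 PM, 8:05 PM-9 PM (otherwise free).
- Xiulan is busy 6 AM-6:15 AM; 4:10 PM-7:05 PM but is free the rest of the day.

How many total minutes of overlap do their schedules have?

Jonas free: 07:30-13:25, 18:45-20:35 (invert busy blocks within the working day).
Chen free: 06:00-17:00, 17:35-18:40, 19:50-21:00 (invert busy blocks within the working day).
Divya free: 06:00-13:25, 17:40-18:00 (invert busy blocks within the working day).
Ulla free: 06:25-14:25, 19:45-20:05 (invert busy blocks within the working day).
Xiulan free: 06:15-16:10, 19:05-21:00 (invert busy blocks within the working day).
Jonas ∩ Chen: 07:30-13:25, 19:50-20:35.
Jonas ∩ Chen ∩ Divya: 07:30-13:25.
Jonas ∩ Chen ∩ Divya ∩ Ulla: 07:30-13:25.
Jonas ∩ Chen ∩ Divya ∩ Ulla ∩ Xiulan: 07:30-13:25.
That's a single block of 355 minutes.

355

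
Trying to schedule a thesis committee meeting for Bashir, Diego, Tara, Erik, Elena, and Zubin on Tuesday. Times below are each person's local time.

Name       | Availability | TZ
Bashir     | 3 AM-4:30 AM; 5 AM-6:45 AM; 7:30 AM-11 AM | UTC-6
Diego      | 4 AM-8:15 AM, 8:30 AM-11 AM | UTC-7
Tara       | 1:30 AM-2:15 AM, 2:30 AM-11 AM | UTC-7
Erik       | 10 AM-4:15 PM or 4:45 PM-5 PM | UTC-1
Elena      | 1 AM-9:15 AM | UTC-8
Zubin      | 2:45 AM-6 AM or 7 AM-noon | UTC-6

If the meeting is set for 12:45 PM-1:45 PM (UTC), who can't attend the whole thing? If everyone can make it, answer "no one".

Bashir, Zubin

Bashir in UTC: 09:00-10:30, 11:00-12:45, 13:30-17:00 (add 6h to convert from UTC-6).
Diego in UTC: 11:00-15:15, 15:30-18:00 (add 7h to convert from UTC-7).
Tara in UTC: 08:30-09:15, 09:30-18:00 (add 7h to convert from UTC-7).
Erik in UTC: 11:00-17:15, 17:45-18:00 (add 1h to convert from UTC-1).
Elena in UTC: 09:00-17:15 (add 8h to convert from UTC-8).
Zubin in UTC: 08:45-12:00, 13:00-18:00 (add 6h to convert from UTC-6).
Bashir: not fully free for 12:45-13:45. Diego: free for 12:45-13:45. Tara: free for 12:45-13:45. Erik: free for 12:45-13:45. Elena: free for 12:45-13:45. Zubin: not fully free for 12:45-13:45.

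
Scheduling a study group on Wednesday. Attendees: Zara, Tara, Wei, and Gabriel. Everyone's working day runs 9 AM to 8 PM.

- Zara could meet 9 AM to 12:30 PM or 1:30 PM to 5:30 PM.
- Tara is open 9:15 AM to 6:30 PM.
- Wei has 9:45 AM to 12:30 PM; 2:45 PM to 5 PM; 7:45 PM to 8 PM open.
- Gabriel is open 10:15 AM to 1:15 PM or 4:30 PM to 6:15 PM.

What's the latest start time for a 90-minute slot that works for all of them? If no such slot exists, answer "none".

11:00

Zara ∩ Tara: 09:15-12:30, 13:30-17:30.
Zara ∩ Tara ∩ Wei: 09:45-12:30, 14:45-17:00.
Zara ∩ Tara ∩ Wei ∩ Gabriel: 10:15-12:30, 16:30-17:00.
So the common availability across everyone is 10:15-12:30, 16:30-17:00.
The last common window of at least 90 minutes is 10:15-12:30; a 90-minute meeting can start as late as 11:00 and still end by 12:30.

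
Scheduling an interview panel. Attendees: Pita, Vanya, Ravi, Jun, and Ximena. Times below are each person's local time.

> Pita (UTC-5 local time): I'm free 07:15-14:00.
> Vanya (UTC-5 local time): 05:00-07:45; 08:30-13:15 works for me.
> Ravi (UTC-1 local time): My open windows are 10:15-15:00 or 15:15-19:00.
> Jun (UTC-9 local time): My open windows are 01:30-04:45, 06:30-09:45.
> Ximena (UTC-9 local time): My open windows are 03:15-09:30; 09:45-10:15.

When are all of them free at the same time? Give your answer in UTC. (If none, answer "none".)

12:15-12:45, 13:30-13:45, 15:30-16:00, 16:15-18:15

Pita in UTC: 12:15-19:00 (add 5h to convert from UTC-5).
Vanya in UTC: 10:00-12:45, 13:30-18:15 (add 5h to convert from UTC-5).
Ravi in UTC: 11:15-16:00, 16:15-20:00 (add 1h to convert from UTC-1).
Jun in UTC: 10:30-13:45, 15:30-18:45 (add 9h to convert from UTC-9).
Ximena in UTC: 12:15-18:30, 18:45-19:15 (add 9h to convert from UTC-9).
Pita ∩ Vanya: 12:15-12:45, 13:30-18:15.
Pita ∩ Vanya ∩ Ravi: 12:15-12:45, 13:30-16:00, 16:15-18:15.
Pita ∩ Vanya ∩ Ravi ∩ Jun: 12:15-12:45, 13:30-13:45, 15:30-16:00, 16:15-18:15.
Pita ∩ Vanya ∩ Ravi ∩ Jun ∩ Ximena: 12:15-12:45, 13:30-13:45, 15:30-16:00, 16:15-18:15.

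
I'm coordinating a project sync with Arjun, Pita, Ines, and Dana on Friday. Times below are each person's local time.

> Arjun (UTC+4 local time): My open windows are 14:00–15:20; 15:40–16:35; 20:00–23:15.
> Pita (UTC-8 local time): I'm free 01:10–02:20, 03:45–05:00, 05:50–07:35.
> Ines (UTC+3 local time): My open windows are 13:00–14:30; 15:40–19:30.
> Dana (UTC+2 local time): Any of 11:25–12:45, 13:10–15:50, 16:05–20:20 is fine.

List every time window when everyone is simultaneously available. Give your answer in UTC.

10:00-10:20

Arjun in UTC: 10:00-11:20, 11:40-12:35, 16:00-19:15 (subtract 4h to convert from UTC+4).
Pita in UTC: 09:10-10:20, 11:45-13:00, 13:50-15:35 (add 8h to convert from UTC-8).
Ines in UTC: 10:00-11:30, 12:40-16:30 (subtract 3h to convert from UTC+3).
Dana in UTC: 09:25-10:45, 11:10-13:50, 14:05-18:20 (subtract 2h to convert from UTC+2).
Arjun ∩ Pita: 10:00-10:20, 11:45-12:35.
Arjun ∩ Pita ∩ Ines: 10:00-10:20.
Arjun ∩ Pita ∩ Ines ∩ Dana: 10:00-10:20.
So the common availability across everyone is 10:00-10:20.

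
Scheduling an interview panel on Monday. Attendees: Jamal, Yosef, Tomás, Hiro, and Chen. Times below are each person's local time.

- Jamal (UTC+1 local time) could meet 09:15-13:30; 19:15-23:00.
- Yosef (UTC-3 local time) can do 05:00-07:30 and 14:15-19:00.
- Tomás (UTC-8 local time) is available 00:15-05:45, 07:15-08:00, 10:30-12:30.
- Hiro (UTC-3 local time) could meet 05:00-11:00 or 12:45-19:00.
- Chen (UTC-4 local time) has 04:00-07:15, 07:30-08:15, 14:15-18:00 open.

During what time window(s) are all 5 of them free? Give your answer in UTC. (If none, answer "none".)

Jamal in UTC: 08:15-12:30, 18:15-22:00 (subtract 1h to convert from UTC+1).
Yosef in UTC: 08:00-10:30, 17:15-22:00 (add 3h to convert from UTC-3).
Tomás in UTC: 08:15-13:45, 15:15-16:00, 18:30-20:30 (add 8h to convert from UTC-8).
Hiro in UTC: 08:00-14:00, 15:45-22:00 (add 3h to convert from UTC-3).
Chen in UTC: 08:00-11:15, 11:30-12:15, 18:15-22:00 (add 4h to convert from UTC-4).
Jamal ∩ Yosef: 08:15-10:30, 18:15-22:00.
Jamal ∩ Yosef ∩ Tomás: 08:15-10:30, 18:30-20:30.
Jamal ∩ Yosef ∩ Tomás ∩ Hiro: 08:15-10:30, 18:30-20:30.
Jamal ∩ Yosef ∩ Tomás ∩ Hiro ∩ Chen: 08:15-10:30, 18:30-20:30.

08:15-10:30, 18:30-20:30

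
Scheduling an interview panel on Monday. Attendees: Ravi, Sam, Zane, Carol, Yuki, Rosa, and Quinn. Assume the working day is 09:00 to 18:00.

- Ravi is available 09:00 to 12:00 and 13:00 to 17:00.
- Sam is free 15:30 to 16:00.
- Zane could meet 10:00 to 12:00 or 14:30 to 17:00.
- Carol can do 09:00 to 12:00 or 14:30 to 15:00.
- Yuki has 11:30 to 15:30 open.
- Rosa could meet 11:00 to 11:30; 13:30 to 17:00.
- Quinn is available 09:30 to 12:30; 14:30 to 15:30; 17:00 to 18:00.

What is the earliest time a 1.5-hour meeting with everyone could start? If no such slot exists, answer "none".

none

Ravi ∩ Sam: 15:30-16:00.
Ravi ∩ Sam ∩ Zane: 15:30-16:00.
Ravi ∩ Sam ∩ Zane ∩ Carol: ∅.
Ravi ∩ Sam ∩ Zane ∩ Carol ∩ Yuki: ∅.
Ravi ∩ Sam ∩ Zane ∩ Carol ∩ Yuki ∩ Rosa: ∅.
Ravi ∩ Sam ∩ Zane ∩ Carol ∩ Yuki ∩ Rosa ∩ Quinn: ∅.
There is no time when everyone is free.
No common window is at least 90 minutes long.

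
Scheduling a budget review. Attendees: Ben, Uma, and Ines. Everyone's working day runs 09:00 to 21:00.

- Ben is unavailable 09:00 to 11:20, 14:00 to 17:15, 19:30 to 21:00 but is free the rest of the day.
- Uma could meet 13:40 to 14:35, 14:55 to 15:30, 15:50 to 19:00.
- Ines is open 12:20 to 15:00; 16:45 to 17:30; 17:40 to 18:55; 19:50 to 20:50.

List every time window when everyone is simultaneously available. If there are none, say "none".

13:40-14:00, 17:15-17:30, 17:40-18:55

Ben free: 11:20-14:00, 17:15-19:30 (invert busy blocks within the working day).
Uma free: 13:40-14:35, 14:55-15:30, 15:50-19:00.
Ines free: 12:20-15:00, 16:45-17:30, 17:40-18:55, 19:50-20:50.
Ben ∩ Uma: 13:40-14:00, 17:15-19:00.
Ben ∩ Uma ∩ Ines: 13:40-14:00, 17:15-17:30, 17:40-18:55.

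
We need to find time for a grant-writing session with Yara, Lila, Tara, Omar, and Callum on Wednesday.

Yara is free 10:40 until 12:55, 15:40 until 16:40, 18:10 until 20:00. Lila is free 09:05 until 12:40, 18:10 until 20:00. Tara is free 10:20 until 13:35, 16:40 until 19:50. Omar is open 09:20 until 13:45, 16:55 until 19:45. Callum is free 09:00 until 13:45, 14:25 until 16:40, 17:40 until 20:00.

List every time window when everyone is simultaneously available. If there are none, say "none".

10:40-12:40, 18:10-19:45

Yara ∩ Lila: 10:40-12:40, 18:10-20:00.
Yara ∩ Lila ∩ Tara: 10:40-12:40, 18:10-19:50.
Yara ∩ Lila ∩ Tara ∩ Omar: 10:40-12:40, 18:10-19:45.
Yara ∩ Lila ∩ Tara ∩ Omar ∩ Callum: 10:40-12:40, 18:10-19:45.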